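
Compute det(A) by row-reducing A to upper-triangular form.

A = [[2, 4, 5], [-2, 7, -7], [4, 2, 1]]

det(A) = -222

Forward elimination:
R2 <- R2 - (-1)*R1:  [  0  11  -2 ]
R3 <- R3 - (2)*R1:  [  0  -6  -9 ]
R3 <- R3 - (-6/11)*R2:  [       0        0  -111/11 ]
Upper-triangular form:
[ 2   4        5 ]
[ 0  11       -2 ]
[ 0   0  -111/11 ]
det(A) = (-1)^0 * (2) * (11) * (-111/11) = -222  (0 row swaps -> sign +1)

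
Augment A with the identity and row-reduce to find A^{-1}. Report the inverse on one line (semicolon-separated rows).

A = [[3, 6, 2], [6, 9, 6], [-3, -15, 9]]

inverse = [-19/5 28/15 -2/5; 8/5 -11/15 2/15; 7/5 -3/5 1/5]

Gauss-Jordan on [A | I]:
R1 <- (1/3)*R1:  [   1    2  2/3  |  1/3    0    0 ]
R2 <- R2 - (6)*R1:  [  0  -3   2  |  -2   1   0 ]
R3 <- R3 - (-3)*R1:  [  0  -9  11  |   1   0   1 ]
R2 <- (1/-3)*R2:  [    0     1  -2/3  |   2/3  -1/3     0 ]
R1 <- R1 - (2)*R2:  [   1    0    2  |   -1  2/3    0 ]
R3 <- R3 - (-9)*R2:  [  0   0   5  |   7  -3   1 ]
R3 <- (1/5)*R3:  [    0     0     1  |   7/5  -3/5   1/5 ]
R1 <- R1 - (2)*R3:  [     1      0      0  |  -19/5  28/15   -2/5 ]
R2 <- R2 - (-2/3)*R3:  [      0       1       0  |     8/5  -11/15    2/15 ]
Right block of [I | A^{-1}] is the inverse:
[ -19/5   28/15  -2/5 ]
[   8/5  -11/15  2/15 ]
[   7/5    -3/5   1/5 ]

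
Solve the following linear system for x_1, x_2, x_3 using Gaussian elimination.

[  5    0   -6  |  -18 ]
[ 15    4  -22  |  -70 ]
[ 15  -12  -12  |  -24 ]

Forward elimination on [A|b]:
R2 <- R2 - (3)*R1:  [   0    4   -4  -16 ]
R3 <- R3 - (3)*R1:  [   0  -12    6   30 ]
R3 <- R3 - (-3)*R2:  [   0    0   -6  -18 ]
Row echelon form:
[ 5  0  -6  |  -18 ]
[ 0  4  -4  |  -16 ]
[ 0  0  -6  |  -18 ]
Back-substitution:
x_3 = (-18) / -6 = 3
x_2 = (-16 - (-4)*(3)) / 4 = -1
x_1 = (-18 - (-6)*(3)) / 5 = 0

(0, -1, 3)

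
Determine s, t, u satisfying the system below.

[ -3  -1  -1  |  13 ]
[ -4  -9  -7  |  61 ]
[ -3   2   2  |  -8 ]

(-2, -2, -5)

Forward elimination on [A|b]:
R2 <- R2 - (4/3)*R1:  [     0  -23/3  -17/3  131/3 ]
R3 <- R3 - (1)*R1:  [   0    3    3  -21 ]
R3 <- R3 - (-9/23)*R2:  [      0       0   18/23  -90/23 ]
Row echelon form:
[ -3     -1     -1  |      13 ]
[  0  -23/3  -17/3  |   131/3 ]
[  0      0  18/23  |  -90/23 ]
Back-substitution:
u = (-90/23) / (18/23) = -5
t = (131/3 - (-17/3)*(-5)) / (-23/3) = -2
s = (13 - (-1)*(-2) - (-1)*(-5)) / -3 = -2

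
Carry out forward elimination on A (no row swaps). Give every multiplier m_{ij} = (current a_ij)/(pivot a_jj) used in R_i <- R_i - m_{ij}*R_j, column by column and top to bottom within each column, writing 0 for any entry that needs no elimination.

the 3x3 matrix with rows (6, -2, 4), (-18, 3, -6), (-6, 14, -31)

Forward elimination:
R2 <- R2 - (-3)*R1:  [  0  -3   6 ]
R3 <- R3 - (-1)*R1:  [   0   12  -27 ]
R3 <- R3 - (-4)*R2:  [  0   0  -3 ]
Multipliers (in order of application): m_{21} = -3, m_{31} = -1, m_{32} = -4

multipliers: -3, -1, -4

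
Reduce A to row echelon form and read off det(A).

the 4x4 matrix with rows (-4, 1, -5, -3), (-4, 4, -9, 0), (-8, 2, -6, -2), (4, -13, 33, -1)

det(A) = 192

Forward elimination:
R2 <- R2 - (1)*R1:  [  0   3  -4   3 ]
R3 <- R3 - (2)*R1:  [ 0  0  4  4 ]
R4 <- R4 - (-1)*R1:  [   0  -12   28   -4 ]
R4 <- R4 - (-4)*R2:  [  0   0  12   8 ]
R4 <- R4 - (3)*R3:  [  0   0   0  -4 ]
Upper-triangular form:
[ -4  1  -5  -3 ]
[  0  3  -4   3 ]
[  0  0   4   4 ]
[  0  0   0  -4 ]
det(A) = (-1)^0 * (-4) * (3) * (4) * (-4) = 192  (0 row swaps -> sign +1)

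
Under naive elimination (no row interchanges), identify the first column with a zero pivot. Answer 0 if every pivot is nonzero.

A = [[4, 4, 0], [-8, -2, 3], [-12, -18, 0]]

Naive forward elimination:
R2 <- R2 - (-2)*R1:  [ 0  6  3 ]
R3 <- R3 - (-3)*R1:  [  0  -6   0 ]
R3 <- R3 - (-1)*R2:  [ 0  0  3 ]
All pivots nonzero; naive elimination completes without hitting a zero pivot.

first zero-pivot column = 0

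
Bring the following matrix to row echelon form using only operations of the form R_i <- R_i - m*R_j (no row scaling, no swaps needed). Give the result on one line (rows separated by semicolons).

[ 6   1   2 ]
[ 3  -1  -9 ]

REF = [6 1 2; 0 -3/2 -10]

Forward elimination:
R2 <- R2 - (1/2)*R1:  [    0  -3/2   -10 ]
Row echelon form:
[ 6     1    2 ]
[ 0  -3/2  -10 ]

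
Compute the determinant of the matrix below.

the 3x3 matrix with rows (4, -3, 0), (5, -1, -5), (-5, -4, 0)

Forward elimination:
R2 <- R2 - (5/4)*R1:  [    0  11/4    -5 ]
R3 <- R3 - (-5/4)*R1:  [     0  -31/4      0 ]
R3 <- R3 - (-31/11)*R2:  [       0        0  -155/11 ]
Upper-triangular form:
[ 4    -3        0 ]
[ 0  11/4       -5 ]
[ 0     0  -155/11 ]
det(A) = (-1)^0 * (4) * (11/4) * (-155/11) = -155  (0 row swaps -> sign +1)

det(A) = -155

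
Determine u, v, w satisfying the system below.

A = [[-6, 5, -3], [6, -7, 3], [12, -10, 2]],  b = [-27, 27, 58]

(5, 0, -1)

Forward elimination on [A|b]:
R2 <- R2 - (-1)*R1:  [  0  -2   0   0 ]
R3 <- R3 - (-2)*R1:  [  0   0  -4   4 ]
Row echelon form:
[ -6   5  -3  |  -27 ]
[  0  -2   0  |    0 ]
[  0   0  -4  |    4 ]
Back-substitution:
w = (4) / -4 = -1
v = (0) / -2 = 0
u = (-27 - (5)*(0) - (-3)*(-1)) / -6 = 5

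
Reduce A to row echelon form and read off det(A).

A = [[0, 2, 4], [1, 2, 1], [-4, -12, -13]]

det(A) = 2

Forward elimination:
R1 <-> R2   (pivot in column 1 was zero)
[  1    2    1 ]
[  0    2    4 ]
[ -4  -12  -13 ]
R3 <- R3 - (-4)*R1:  [  0  -4  -9 ]
R3 <- R3 - (-2)*R2:  [  0   0  -1 ]
Upper-triangular form:
[ 1  2   1 ]
[ 0  2   4 ]
[ 0  0  -1 ]
det(A) = (-1)^1 * (1) * (2) * (-1) = 2  (1 row swap -> sign -1)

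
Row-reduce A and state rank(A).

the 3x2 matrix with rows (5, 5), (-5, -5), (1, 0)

Row reduction:
R2 <- R2 - (-1)*R1:  [ 0  0 ]
R3 <- R3 - (1/5)*R1:  [  0  -1 ]
R2 <-> R3   (pivot in column 2 was zero)
[ 5   5 ]
[ 0  -1 ]
[ 0   0 ]
Row echelon form:
[ 5   5 ]
[ 0  -1 ]
[ 0   0 ]
Nonzero rows / pivot columns: 2

rank(A) = 2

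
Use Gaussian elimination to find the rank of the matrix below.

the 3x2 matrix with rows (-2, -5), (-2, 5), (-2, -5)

Row reduction:
R2 <- R2 - (1)*R1:  [  0  10 ]
R3 <- R3 - (1)*R1:  [ 0  0 ]
Row echelon form:
[ -2  -5 ]
[  0  10 ]
[  0   0 ]
Nonzero rows / pivot columns: 2

rank(A) = 2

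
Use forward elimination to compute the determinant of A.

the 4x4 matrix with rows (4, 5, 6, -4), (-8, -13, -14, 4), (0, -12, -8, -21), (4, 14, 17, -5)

Forward elimination:
R2 <- R2 - (-2)*R1:  [  0  -3  -2  -4 ]
R4 <- R4 - (1)*R1:  [  0   9  11  -1 ]
R3 <- R3 - (4)*R2:  [  0   0   0  -5 ]
R4 <- R4 - (-3)*R2:  [   0    0    5  -13 ]
R3 <-> R4   (pivot in column 3 was zero)
[ 4   5   6   -4 ]
[ 0  -3  -2   -4 ]
[ 0   0   5  -13 ]
[ 0   0   0   -5 ]
Upper-triangular form:
[ 4   5   6   -4 ]
[ 0  -3  -2   -4 ]
[ 0   0   5  -13 ]
[ 0   0   0   -5 ]
det(A) = (-1)^1 * (4) * (-3) * (5) * (-5) = -300  (1 row swap -> sign -1)

det(A) = -300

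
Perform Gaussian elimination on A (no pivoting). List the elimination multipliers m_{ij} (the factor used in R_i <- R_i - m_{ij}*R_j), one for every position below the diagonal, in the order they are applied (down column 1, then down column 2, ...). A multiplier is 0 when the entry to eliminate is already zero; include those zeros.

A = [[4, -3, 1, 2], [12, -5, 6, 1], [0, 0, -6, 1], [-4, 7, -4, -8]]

Forward elimination:
R2 <- R2 - (3)*R1:  [  0   4   3  -5 ]
R3: entry in column 1 is already 0 -> m_{31} = 0 (no row operation needed)
R4 <- R4 - (-1)*R1:  [  0   4  -3  -6 ]
R3: entry in column 2 is already 0 -> m_{32} = 0 (no row operation needed)
R4 <- R4 - (1)*R2:  [  0   0  -6  -1 ]
R4 <- R4 - (1)*R3:  [  0   0   0  -2 ]
Multipliers (in order of application): m_{21} = 3, m_{31} = 0, m_{41} = -1, m_{32} = 0, m_{42} = 1, m_{43} = 1

multipliers: 3, 0, -1, 0, 1, 1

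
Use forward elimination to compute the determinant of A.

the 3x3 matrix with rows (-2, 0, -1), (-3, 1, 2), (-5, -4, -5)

Forward elimination:
R2 <- R2 - (3/2)*R1:  [   0    1  7/2 ]
R3 <- R3 - (5/2)*R1:  [    0    -4  -5/2 ]
R3 <- R3 - (-4)*R2:  [    0     0  23/2 ]
Upper-triangular form:
[ -2  0    -1 ]
[  0  1   7/2 ]
[  0  0  23/2 ]
det(A) = (-1)^0 * (-2) * (1) * (23/2) = -23  (0 row swaps -> sign +1)

det(A) = -23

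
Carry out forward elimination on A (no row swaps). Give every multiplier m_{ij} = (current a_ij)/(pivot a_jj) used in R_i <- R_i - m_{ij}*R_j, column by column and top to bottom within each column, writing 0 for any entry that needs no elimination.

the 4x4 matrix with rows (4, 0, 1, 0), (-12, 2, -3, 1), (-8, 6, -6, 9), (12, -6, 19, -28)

Forward elimination:
R2 <- R2 - (-3)*R1:  [ 0  2  0  1 ]
R3 <- R3 - (-2)*R1:  [  0   6  -4   9 ]
R4 <- R4 - (3)*R1:  [   0   -6   16  -28 ]
R3 <- R3 - (3)*R2:  [  0   0  -4   6 ]
R4 <- R4 - (-3)*R2:  [   0    0   16  -25 ]
R4 <- R4 - (-4)*R3:  [  0   0   0  -1 ]
Multipliers (in order of application): m_{21} = -3, m_{31} = -2, m_{41} = 3, m_{32} = 3, m_{42} = -3, m_{43} = -4

multipliers: -3, -2, 3, 3, -3, -4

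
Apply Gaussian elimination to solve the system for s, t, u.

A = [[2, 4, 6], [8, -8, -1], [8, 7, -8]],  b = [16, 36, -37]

(2, -3, 4)

Forward elimination on [A|b]:
R2 <- R2 - (4)*R1:  [   0  -24  -25  -28 ]
R3 <- R3 - (4)*R1:  [    0    -9   -32  -101 ]
R3 <- R3 - (3/8)*R2:  [      0       0  -181/8  -181/2 ]
Row echelon form:
[ 2    4       6  |      16 ]
[ 0  -24     -25  |     -28 ]
[ 0    0  -181/8  |  -181/2 ]
Back-substitution:
u = (-181/2) / (-181/8) = 4
t = (-28 - (-25)*(4)) / -24 = -3
s = (16 - (4)*(-3) - (6)*(4)) / 2 = 2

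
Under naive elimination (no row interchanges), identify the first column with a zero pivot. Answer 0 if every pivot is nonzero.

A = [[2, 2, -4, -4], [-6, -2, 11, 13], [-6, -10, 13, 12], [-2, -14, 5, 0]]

Naive forward elimination:
R2 <- R2 - (-3)*R1:  [  0   4  -1   1 ]
R3 <- R3 - (-3)*R1:  [  0  -4   1   0 ]
R4 <- R4 - (-1)*R1:  [   0  -12    1   -4 ]
R3 <- R3 - (-1)*R2:  [ 0  0  0  1 ]
R4 <- R4 - (-3)*R2:  [  0   0  -2  -1 ]
Matrix at this point:
[ 2  2  -4  -4 ]
[ 0  4  -1   1 ]
[ 0  0   0   1 ]
[ 0  0  -2  -1 ]
Pivot entry (3,3) is zero but row 4 has -2 in column 3 -> naive elimination stops; a row interchange (e.g. R3 <-> R4) would be required here.

first zero-pivot column = 3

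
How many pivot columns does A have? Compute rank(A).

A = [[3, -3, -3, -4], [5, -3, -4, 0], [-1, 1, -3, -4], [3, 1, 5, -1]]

Row reduction:
R2 <- R2 - (5/3)*R1:  [    0     2     1  20/3 ]
R3 <- R3 - (-1/3)*R1:  [     0      0     -4  -16/3 ]
R4 <- R4 - (1)*R1:  [ 0  4  8  3 ]
R4 <- R4 - (2)*R2:  [     0      0      6  -31/3 ]
R4 <- R4 - (-3/2)*R3:  [     0      0      0  -55/3 ]
Row echelon form:
[ 3  -3  -3     -4 ]
[ 0   2   1   20/3 ]
[ 0   0  -4  -16/3 ]
[ 0   0   0  -55/3 ]
Nonzero rows / pivot columns: 4

rank(A) = 4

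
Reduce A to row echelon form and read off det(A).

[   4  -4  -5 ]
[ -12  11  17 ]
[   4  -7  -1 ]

det(A) = 8

Forward elimination:
R2 <- R2 - (-3)*R1:  [  0  -1   2 ]
R3 <- R3 - (1)*R1:  [  0  -3   4 ]
R3 <- R3 - (3)*R2:  [  0   0  -2 ]
Upper-triangular form:
[ 4  -4  -5 ]
[ 0  -1   2 ]
[ 0   0  -2 ]
det(A) = (-1)^0 * (4) * (-1) * (-2) = 8  (0 row swaps -> sign +1)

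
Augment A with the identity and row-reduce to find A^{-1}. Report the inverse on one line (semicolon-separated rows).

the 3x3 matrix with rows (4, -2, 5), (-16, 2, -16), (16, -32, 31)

inverse = [-15/4 -49/60 11/60; 2 11/30 -2/15; 4 4/5 -1/5]

Gauss-Jordan on [A | I]:
R1 <- (1/4)*R1:  [    1  -1/2   5/4  |   1/4     0     0 ]
R2 <- R2 - (-16)*R1:  [  0  -6   4  |   4   1   0 ]
R3 <- R3 - (16)*R1:  [   0  -24   11  |   -4    0    1 ]
R2 <- (1/-6)*R2:  [    0     1  -2/3  |  -2/3  -1/6     0 ]
R1 <- R1 - (-1/2)*R2:  [     1      0  11/12  |  -1/12  -1/12      0 ]
R3 <- R3 - (-24)*R2:  [   0    0   -5  |  -20   -4    1 ]
R3 <- (1/-5)*R3:  [    0     0     1  |     4   4/5  -1/5 ]
R1 <- R1 - (11/12)*R3:  [      1       0       0  |   -15/4  -49/60   11/60 ]
R2 <- R2 - (-2/3)*R3:  [     0      1      0  |      2  11/30  -2/15 ]
Right block of [I | A^{-1}] is the inverse:
[ -15/4  -49/60  11/60 ]
[     2   11/30  -2/15 ]
[     4     4/5   -1/5 ]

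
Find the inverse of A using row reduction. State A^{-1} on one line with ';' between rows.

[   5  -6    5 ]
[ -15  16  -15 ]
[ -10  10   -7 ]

inverse = [-19/15 -4/15 -1/3; -3/2 -1/2 0; -1/3 -1/3 1/3]

Gauss-Jordan on [A | I]:
R1 <- (1/5)*R1:  [    1  -6/5     1  |   1/5     0     0 ]
R2 <- R2 - (-15)*R1:  [  0  -2   0  |   3   1   0 ]
R3 <- R3 - (-10)*R1:  [  0  -2   3  |   2   0   1 ]
R2 <- (1/-2)*R2:  [    0     1     0  |  -3/2  -1/2     0 ]
R1 <- R1 - (-6/5)*R2:  [    1     0     1  |  -8/5  -3/5     0 ]
R3 <- R3 - (-2)*R2:  [  0   0   3  |  -1  -1   1 ]
R3 <- (1/3)*R3:  [    0     0     1  |  -1/3  -1/3   1/3 ]
R1 <- R1 - (1)*R3:  [      1       0       0  |  -19/15   -4/15    -1/3 ]
Right block of [I | A^{-1}] is the inverse:
[ -19/15  -4/15  -1/3 ]
[   -3/2   -1/2     0 ]
[   -1/3   -1/3   1/3 ]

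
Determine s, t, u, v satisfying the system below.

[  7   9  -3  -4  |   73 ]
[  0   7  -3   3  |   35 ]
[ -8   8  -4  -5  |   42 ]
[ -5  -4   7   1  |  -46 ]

Forward elimination on [A|b]:
R3 <- R3 - (-8/7)*R1:  [     0  128/7  -52/7  -67/7  878/7 ]
R4 <- R4 - (-5/7)*R1:  [     0   17/7   34/7  -13/7   43/7 ]
R3 <- R3 - (128/49)*R2:  [       0        0    20/49  -853/49       34 ]
R4 <- R4 - (17/49)*R2:  [       0        0   289/49  -142/49       -6 ]
R4 <- R4 - (289/20)*R3:  [        0         0         0   4973/20  -4973/10 ]
Row echelon form:
[ 7  9     -3       -4  |        73 ]
[ 0  7     -3        3  |        35 ]
[ 0  0  20/49  -853/49  |        34 ]
[ 0  0      0  4973/20  |  -4973/10 ]
Back-substitution:
v = (-4973/10) / (4973/20) = -2
u = (34 - (-853/49)*(-2)) / (20/49) = -2
t = (35 - (-3)*(-2) - (3)*(-2)) / 7 = 5
s = (73 - (9)*(5) - (-3)*(-2) - (-4)*(-2)) / 7 = 2

(2, 5, -2, -2)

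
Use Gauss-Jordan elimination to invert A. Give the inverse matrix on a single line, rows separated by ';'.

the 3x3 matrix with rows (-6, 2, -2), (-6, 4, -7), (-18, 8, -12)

Gauss-Jordan on [A | I]:
R1 <- (1/-6)*R1:  [    1  -1/3   1/3  |  -1/6     0     0 ]
R2 <- R2 - (-6)*R1:  [  0   2  -5  |  -1   1   0 ]
R3 <- R3 - (-18)*R1:  [  0   2  -6  |  -3   0   1 ]
R2 <- (1/2)*R2:  [    0     1  -5/2  |  -1/2   1/2     0 ]
R1 <- R1 - (-1/3)*R2:  [    1     0  -1/2  |  -1/3   1/6     0 ]
R3 <- R3 - (2)*R2:  [  0   0  -1  |  -2  -1   1 ]
R3 <- (1/-1)*R3:  [  0   0   1  |   2   1  -1 ]
R1 <- R1 - (-1/2)*R3:  [    1     0     0  |   2/3   2/3  -1/2 ]
R2 <- R2 - (-5/2)*R3:  [    0     1     0  |   9/2     3  -5/2 ]
Right block of [I | A^{-1}] is the inverse:
[ 2/3  2/3  -1/2 ]
[ 9/2    3  -5/2 ]
[   2    1    -1 ]

inverse = [2/3 2/3 -1/2; 9/2 3 -5/2; 2 1 -1]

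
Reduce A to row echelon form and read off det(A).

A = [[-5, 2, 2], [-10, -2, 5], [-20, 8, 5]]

det(A) = -90

Forward elimination:
R2 <- R2 - (2)*R1:  [  0  -6   1 ]
R3 <- R3 - (4)*R1:  [  0   0  -3 ]
Upper-triangular form:
[ -5   2   2 ]
[  0  -6   1 ]
[  0   0  -3 ]
det(A) = (-1)^0 * (-5) * (-6) * (-3) = -90  (0 row swaps -> sign +1)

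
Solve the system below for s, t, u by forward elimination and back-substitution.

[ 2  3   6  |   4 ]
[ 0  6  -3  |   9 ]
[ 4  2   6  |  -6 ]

(-4, 2, 1)

Forward elimination on [A|b]:
R3 <- R3 - (2)*R1:  [   0   -4   -6  -14 ]
R3 <- R3 - (-2/3)*R2:  [  0   0  -8  -8 ]
Row echelon form:
[ 2  3   6  |   4 ]
[ 0  6  -3  |   9 ]
[ 0  0  -8  |  -8 ]
Back-substitution:
u = (-8) / -8 = 1
t = (9 - (-3)*(1)) / 6 = 2
s = (4 - (3)*(2) - (6)*(1)) / 2 = -4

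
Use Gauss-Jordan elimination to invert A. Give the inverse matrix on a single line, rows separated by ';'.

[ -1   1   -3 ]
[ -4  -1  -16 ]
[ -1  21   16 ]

inverse = [64/3 -79/15 -19/15; 16/3 -19/15 -4/15; -17/3 4/3 1/3]

Gauss-Jordan on [A | I]:
R1 <- (1/-1)*R1:  [  1  -1   3  |  -1   0   0 ]
R2 <- R2 - (-4)*R1:  [  0  -5  -4  |  -4   1   0 ]
R3 <- R3 - (-1)*R1:  [  0  20  19  |  -1   0   1 ]
R2 <- (1/-5)*R2:  [    0     1   4/5  |   4/5  -1/5     0 ]
R1 <- R1 - (-1)*R2:  [    1     0  19/5  |  -1/5  -1/5     0 ]
R3 <- R3 - (20)*R2:  [   0    0    3  |  -17    4    1 ]
R3 <- (1/3)*R3:  [     0      0      1  |  -17/3    4/3    1/3 ]
R1 <- R1 - (19/5)*R3:  [      1       0       0  |    64/3  -79/15  -19/15 ]
R2 <- R2 - (4/5)*R3:  [      0       1       0  |    16/3  -19/15   -4/15 ]
Right block of [I | A^{-1}] is the inverse:
[  64/3  -79/15  -19/15 ]
[  16/3  -19/15   -4/15 ]
[ -17/3     4/3     1/3 ]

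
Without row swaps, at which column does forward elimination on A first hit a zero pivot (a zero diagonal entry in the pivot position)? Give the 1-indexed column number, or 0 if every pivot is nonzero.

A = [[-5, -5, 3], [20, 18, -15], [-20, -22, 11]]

Naive forward elimination:
R2 <- R2 - (-4)*R1:  [  0  -2  -3 ]
R3 <- R3 - (4)*R1:  [  0  -2  -1 ]
R3 <- R3 - (1)*R2:  [ 0  0  2 ]
All pivots nonzero; naive elimination completes without hitting a zero pivot.

first zero-pivot column = 0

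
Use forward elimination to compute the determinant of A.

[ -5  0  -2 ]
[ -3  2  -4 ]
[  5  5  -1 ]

det(A) = -40

Forward elimination:
R2 <- R2 - (3/5)*R1:  [     0      2  -14/5 ]
R3 <- R3 - (-1)*R1:  [  0   5  -3 ]
R3 <- R3 - (5/2)*R2:  [ 0  0  4 ]
Upper-triangular form:
[ -5  0     -2 ]
[  0  2  -14/5 ]
[  0  0      4 ]
det(A) = (-1)^0 * (-5) * (2) * (4) = -40  (0 row swaps -> sign +1)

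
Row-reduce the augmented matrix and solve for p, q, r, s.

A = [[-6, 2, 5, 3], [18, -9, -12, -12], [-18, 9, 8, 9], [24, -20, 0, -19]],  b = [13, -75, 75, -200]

Forward elimination on [A|b]:
R2 <- R2 - (-3)*R1:  [   0   -3    3   -3  -36 ]
R3 <- R3 - (3)*R1:  [  0   3  -7   0  36 ]
R4 <- R4 - (-4)*R1:  [    0   -12    20    -7  -148 ]
R3 <- R3 - (-1)*R2:  [  0   0  -4  -3   0 ]
R4 <- R4 - (4)*R2:  [  0   0   8   5  -4 ]
R4 <- R4 - (-2)*R3:  [  0   0   0  -1  -4 ]
Row echelon form:
[ -6   2   5   3  |   13 ]
[  0  -3   3  -3  |  -36 ]
[  0   0  -4  -3  |    0 ]
[  0   0   0  -1  |   -4 ]
Back-substitution:
s = (-4) / -1 = 4
r = (0 - (-3)*(4)) / -4 = -3
q = (-36 - (3)*(-3) - (-3)*(4)) / -3 = 5
p = (13 - (2)*(5) - (5)*(-3) - (3)*(4)) / -6 = -1

(-1, 5, -3, 4)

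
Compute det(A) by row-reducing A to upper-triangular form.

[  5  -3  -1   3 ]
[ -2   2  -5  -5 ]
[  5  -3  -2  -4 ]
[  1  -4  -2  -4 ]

Forward elimination:
R2 <- R2 - (-2/5)*R1:  [     0    4/5  -27/5  -19/5 ]
R3 <- R3 - (1)*R1:  [  0   0  -1  -7 ]
R4 <- R4 - (1/5)*R1:  [     0  -17/5   -9/5  -23/5 ]
R4 <- R4 - (-17/4)*R2:  [     0      0  -99/4  -83/4 ]
R4 <- R4 - (99/4)*R3:  [     0      0      0  305/2 ]
Upper-triangular form:
[ 5   -3     -1      3 ]
[ 0  4/5  -27/5  -19/5 ]
[ 0    0     -1     -7 ]
[ 0    0      0  305/2 ]
det(A) = (-1)^0 * (5) * (4/5) * (-1) * (305/2) = -610  (0 row swaps -> sign +1)

det(A) = -610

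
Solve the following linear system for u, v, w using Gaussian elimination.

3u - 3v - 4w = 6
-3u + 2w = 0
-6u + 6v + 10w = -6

(2, -4, 3)

Forward elimination on [A|b]:
R2 <- R2 - (-1)*R1:  [  0  -3  -2   6 ]
R3 <- R3 - (-2)*R1:  [ 0  0  2  6 ]
Row echelon form:
[ 3  -3  -4  |  6 ]
[ 0  -3  -2  |  6 ]
[ 0   0   2  |  6 ]
Back-substitution:
w = (6) / 2 = 3
v = (6 - (-2)*(3)) / -3 = -4
u = (6 - (-3)*(-4) - (-4)*(3)) / 3 = 2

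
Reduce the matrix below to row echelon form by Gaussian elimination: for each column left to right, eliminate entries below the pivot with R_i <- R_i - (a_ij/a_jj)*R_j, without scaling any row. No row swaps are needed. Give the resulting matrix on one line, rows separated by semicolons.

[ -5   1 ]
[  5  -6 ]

REF = [-5 1; 0 -5]

Forward elimination:
R2 <- R2 - (-1)*R1:  [  0  -5 ]
Row echelon form:
[ -5   1 ]
[  0  -5 ]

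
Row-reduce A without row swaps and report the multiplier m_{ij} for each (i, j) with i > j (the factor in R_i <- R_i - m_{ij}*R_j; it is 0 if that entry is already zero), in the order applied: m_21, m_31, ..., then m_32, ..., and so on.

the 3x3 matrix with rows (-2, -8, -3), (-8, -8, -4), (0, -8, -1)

Forward elimination:
R2 <- R2 - (4)*R1:  [  0  24   8 ]
R3: entry in column 1 is already 0 -> m_{31} = 0 (no row operation needed)
R3 <- R3 - (-1/3)*R2:  [   0    0  5/3 ]
Multipliers (in order of application): m_{21} = 4, m_{31} = 0, m_{32} = -1/3

multipliers: 4, 0, -1/3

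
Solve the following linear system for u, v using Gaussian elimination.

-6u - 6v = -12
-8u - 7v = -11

(-3, 5)

Forward elimination on [A|b]:
R2 <- R2 - (4/3)*R1:  [ 0  1  5 ]
Row echelon form:
[ -6  -6  |  -12 ]
[  0   1  |    5 ]
Back-substitution:
v = (5) / 1 = 5
u = (-12 - (-6)*(5)) / -6 = -3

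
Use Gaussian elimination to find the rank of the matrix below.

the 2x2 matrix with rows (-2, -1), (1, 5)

rank(A) = 2

Row reduction:
R2 <- R2 - (-1/2)*R1:  [   0  9/2 ]
Row echelon form:
[ -2   -1 ]
[  0  9/2 ]
Nonzero rows / pivot columns: 2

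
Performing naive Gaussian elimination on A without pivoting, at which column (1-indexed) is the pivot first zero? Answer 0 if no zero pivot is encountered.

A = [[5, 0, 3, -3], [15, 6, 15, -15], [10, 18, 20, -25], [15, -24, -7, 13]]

Naive forward elimination:
R2 <- R2 - (3)*R1:  [  0   6   6  -6 ]
R3 <- R3 - (2)*R1:  [   0   18   14  -19 ]
R4 <- R4 - (3)*R1:  [   0  -24  -16   22 ]
R3 <- R3 - (3)*R2:  [  0   0  -4  -1 ]
R4 <- R4 - (-4)*R2:  [  0   0   8  -2 ]
R4 <- R4 - (-2)*R3:  [  0   0   0  -4 ]
All pivots nonzero; naive elimination completes without hitting a zero pivot.

first zero-pivot column = 0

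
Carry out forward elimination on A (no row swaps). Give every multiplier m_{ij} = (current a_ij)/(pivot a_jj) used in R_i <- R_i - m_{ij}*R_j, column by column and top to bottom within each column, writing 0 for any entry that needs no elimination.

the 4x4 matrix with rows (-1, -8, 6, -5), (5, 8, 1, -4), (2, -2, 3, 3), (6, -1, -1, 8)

multipliers: -5, -2, -6, 9/16, 49/32, 133/26

Forward elimination:
R2 <- R2 - (-5)*R1:  [   0  -32   31  -29 ]
R3 <- R3 - (-2)*R1:  [   0  -18   15   -7 ]
R4 <- R4 - (-6)*R1:  [   0  -49   35  -22 ]
R3 <- R3 - (9/16)*R2:  [      0       0  -39/16  149/16 ]
R4 <- R4 - (49/32)*R2:  [       0        0  -399/32   717/32 ]
R4 <- R4 - (133/26)*R3:  [       0        0        0  -328/13 ]
Multipliers (in order of application): m_{21} = -5, m_{31} = -2, m_{41} = -6, m_{32} = 9/16, m_{42} = 49/32, m_{43} = 133/26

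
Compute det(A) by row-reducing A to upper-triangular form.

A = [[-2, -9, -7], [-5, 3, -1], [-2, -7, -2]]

Forward elimination:
R2 <- R2 - (5/2)*R1:  [    0  51/2  33/2 ]
R3 <- R3 - (1)*R1:  [ 0  2  5 ]
R3 <- R3 - (4/51)*R2:  [     0      0  63/17 ]
Upper-triangular form:
[ -2    -9     -7 ]
[  0  51/2   33/2 ]
[  0     0  63/17 ]
det(A) = (-1)^0 * (-2) * (51/2) * (63/17) = -189  (0 row swaps -> sign +1)

det(A) = -189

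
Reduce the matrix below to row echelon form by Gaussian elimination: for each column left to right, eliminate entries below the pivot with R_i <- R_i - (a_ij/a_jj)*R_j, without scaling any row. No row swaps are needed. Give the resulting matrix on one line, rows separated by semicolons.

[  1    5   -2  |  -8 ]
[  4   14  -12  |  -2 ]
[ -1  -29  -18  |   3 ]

REF = [1 5 -2 -8; 0 -6 -4 30; 0 0 -4 -125]

Forward elimination:
R2 <- R2 - (4)*R1:  [  0  -6  -4  30 ]
R3 <- R3 - (-1)*R1:  [   0  -24  -20   -5 ]
R3 <- R3 - (4)*R2:  [    0     0    -4  -125 ]
Row echelon form:
[ 1   5  -2  |    -8 ]
[ 0  -6  -4  |    30 ]
[ 0   0  -4  |  -125 ]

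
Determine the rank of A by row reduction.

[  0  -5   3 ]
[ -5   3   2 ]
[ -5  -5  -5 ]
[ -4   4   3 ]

Row reduction:
R1 <-> R2   (pivot in column 1 was zero)
[ -5   3   2 ]
[  0  -5   3 ]
[ -5  -5  -5 ]
[ -4   4   3 ]
R3 <- R3 - (1)*R1:  [  0  -8  -7 ]
R4 <- R4 - (4/5)*R1:  [   0  8/5  7/5 ]
R3 <- R3 - (8/5)*R2:  [     0      0  -59/5 ]
R4 <- R4 - (-8/25)*R2:  [     0      0  59/25 ]
R4 <- R4 - (-1/5)*R3:  [ 0  0  0 ]
Row echelon form:
[ -5   3      2 ]
[  0  -5      3 ]
[  0   0  -59/5 ]
[  0   0      0 ]
Nonzero rows / pivot columns: 3

rank(A) = 3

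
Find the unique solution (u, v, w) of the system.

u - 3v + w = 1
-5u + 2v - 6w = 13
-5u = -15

(3, -1, -5)

Forward elimination on [A|b]:
R2 <- R2 - (-5)*R1:  [   0  -13   -1   18 ]
R3 <- R3 - (-5)*R1:  [   0  -15    5  -10 ]
R3 <- R3 - (15/13)*R2:  [       0        0    80/13  -400/13 ]
Row echelon form:
[ 1   -3      1  |        1 ]
[ 0  -13     -1  |       18 ]
[ 0    0  80/13  |  -400/13 ]
Back-substitution:
w = (-400/13) / (80/13) = -5
v = (18 - (-1)*(-5)) / -13 = -1
u = (1 - (-3)*(-1) - (1)*(-5)) / 1 = 3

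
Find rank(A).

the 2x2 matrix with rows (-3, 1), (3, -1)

Row reduction:
R2 <- R2 - (-1)*R1:  [ 0  0 ]
Row echelon form:
[ -3  1 ]
[  0  0 ]
Nonzero rows / pivot columns: 1

rank(A) = 1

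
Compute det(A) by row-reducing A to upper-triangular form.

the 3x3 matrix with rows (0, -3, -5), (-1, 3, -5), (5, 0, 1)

Forward elimination:
R1 <-> R2   (pivot in column 1 was zero)
[ -1   3  -5 ]
[  0  -3  -5 ]
[  5   0   1 ]
R3 <- R3 - (-5)*R1:  [   0   15  -24 ]
R3 <- R3 - (-5)*R2:  [   0    0  -49 ]
Upper-triangular form:
[ -1   3   -5 ]
[  0  -3   -5 ]
[  0   0  -49 ]
det(A) = (-1)^1 * (-1) * (-3) * (-49) = 147  (1 row swap -> sign -1)

det(A) = 147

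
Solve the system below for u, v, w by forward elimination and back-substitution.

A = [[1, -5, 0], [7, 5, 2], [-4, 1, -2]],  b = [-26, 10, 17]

Forward elimination on [A|b]:
R2 <- R2 - (7)*R1:  [   0   40    2  192 ]
R3 <- R3 - (-4)*R1:  [   0  -19   -2  -87 ]
R3 <- R3 - (-19/40)*R2:  [      0       0  -21/20    21/5 ]
Row echelon form:
[ 1  -5       0  |   -26 ]
[ 0  40       2  |   192 ]
[ 0   0  -21/20  |  21/5 ]
Back-substitution:
w = (21/5) / (-21/20) = -4
v = (192 - (2)*(-4)) / 40 = 5
u = (-26 - (-5)*(5)) / 1 = -1

(-1, 5, -4)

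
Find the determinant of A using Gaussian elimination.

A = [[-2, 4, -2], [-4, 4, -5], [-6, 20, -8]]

det(A) = -32

Forward elimination:
R2 <- R2 - (2)*R1:  [  0  -4  -1 ]
R3 <- R3 - (3)*R1:  [  0   8  -2 ]
R3 <- R3 - (-2)*R2:  [  0   0  -4 ]
Upper-triangular form:
[ -2   4  -2 ]
[  0  -4  -1 ]
[  0   0  -4 ]
det(A) = (-1)^0 * (-2) * (-4) * (-4) = -32  (0 row swaps -> sign +1)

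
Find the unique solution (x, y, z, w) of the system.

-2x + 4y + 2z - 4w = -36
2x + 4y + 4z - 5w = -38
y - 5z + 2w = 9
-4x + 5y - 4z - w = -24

Forward elimination on [A|b]:
R2 <- R2 - (-1)*R1:  [   0    8    6   -9  -74 ]
R4 <- R4 - (2)*R1:  [  0  -3  -8   7  48 ]
R3 <- R3 - (1/8)*R2:  [     0      0  -23/4   25/8   73/4 ]
R4 <- R4 - (-3/8)*R2:  [     0      0  -23/4   29/8   81/4 ]
R4 <- R4 - (1)*R3:  [   0    0    0  1/2    2 ]
Row echelon form:
[ -2  4      2    -4  |   -36 ]
[  0  8      6    -9  |   -74 ]
[  0  0  -23/4  25/8  |  73/4 ]
[  0  0      0   1/2  |     2 ]
Back-substitution:
w = (2) / (1/2) = 4
z = (73/4 - (25/8)*(4)) / (-23/4) = -1
y = (-74 - (6)*(-1) - (-9)*(4)) / 8 = -4
x = (-36 - (4)*(-4) - (2)*(-1) - (-4)*(4)) / -2 = 1

(1, -4, -1, 4)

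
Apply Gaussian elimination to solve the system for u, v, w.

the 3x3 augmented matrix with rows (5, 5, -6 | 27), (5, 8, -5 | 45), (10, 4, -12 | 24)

(4, 5, 3)

Forward elimination on [A|b]:
R2 <- R2 - (1)*R1:  [  0   3   1  18 ]
R3 <- R3 - (2)*R1:  [   0   -6    0  -30 ]
R3 <- R3 - (-2)*R2:  [ 0  0  2  6 ]
Row echelon form:
[ 5  5  -6  |  27 ]
[ 0  3   1  |  18 ]
[ 0  0   2  |   6 ]
Back-substitution:
w = (6) / 2 = 3
v = (18 - (1)*(3)) / 3 = 5
u = (27 - (5)*(5) - (-6)*(3)) / 5 = 4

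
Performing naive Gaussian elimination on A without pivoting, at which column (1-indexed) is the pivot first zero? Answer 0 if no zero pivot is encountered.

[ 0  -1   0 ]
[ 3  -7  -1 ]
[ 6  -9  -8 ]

first zero-pivot column = 1

Naive forward elimination:
Pivot entry (1,1) is zero but row 2 has 3 in column 1 -> naive elimination stops; a row interchange (e.g. R1 <-> R2) would be required here.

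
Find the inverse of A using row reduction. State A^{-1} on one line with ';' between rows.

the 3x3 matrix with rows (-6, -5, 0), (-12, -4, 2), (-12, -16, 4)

Gauss-Jordan on [A | I]:
R1 <- (1/-6)*R1:  [    1   5/6     0  |  -1/6     0     0 ]
R2 <- R2 - (-12)*R1:  [  0   6   2  |  -2   1   0 ]
R3 <- R3 - (-12)*R1:  [  0  -6   4  |  -2   0   1 ]
R2 <- (1/6)*R2:  [    0     1   1/3  |  -1/3   1/6     0 ]
R1 <- R1 - (5/6)*R2:  [     1      0  -5/18  |    1/9  -5/36      0 ]
R3 <- R3 - (-6)*R2:  [  0   0   6  |  -4   1   1 ]
R3 <- (1/6)*R3:  [    0     0     1  |  -2/3   1/6   1/6 ]
R1 <- R1 - (-5/18)*R3:  [     1      0      0  |  -2/27  -5/54  5/108 ]
R2 <- R2 - (1/3)*R3:  [     0      1      0  |   -1/9    1/9  -1/18 ]
Right block of [I | A^{-1}] is the inverse:
[ -2/27  -5/54  5/108 ]
[  -1/9    1/9  -1/18 ]
[  -2/3    1/6    1/6 ]

inverse = [-2/27 -5/54 5/108; -1/9 1/9 -1/18; -2/3 1/6 1/6]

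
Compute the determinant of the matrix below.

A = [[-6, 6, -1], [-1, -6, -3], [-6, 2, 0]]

Forward elimination:
R2 <- R2 - (1/6)*R1:  [     0     -7  -17/6 ]
R3 <- R3 - (1)*R1:  [  0  -4   1 ]
R3 <- R3 - (4/7)*R2:  [     0      0  55/21 ]
Upper-triangular form:
[ -6   6     -1 ]
[  0  -7  -17/6 ]
[  0   0  55/21 ]
det(A) = (-1)^0 * (-6) * (-7) * (55/21) = 110  (0 row swaps -> sign +1)

det(A) = 110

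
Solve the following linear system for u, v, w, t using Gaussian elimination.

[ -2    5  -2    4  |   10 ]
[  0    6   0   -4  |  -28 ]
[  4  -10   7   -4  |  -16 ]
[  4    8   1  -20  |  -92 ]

Forward elimination on [A|b]:
R3 <- R3 - (-2)*R1:  [ 0  0  3  4  4 ]
R4 <- R4 - (-2)*R1:  [   0   18   -3  -12  -72 ]
R4 <- R4 - (3)*R2:  [  0   0  -3   0  12 ]
R4 <- R4 - (-1)*R3:  [  0   0   0   4  16 ]
Row echelon form:
[ -2  5  -2   4  |   10 ]
[  0  6   0  -4  |  -28 ]
[  0  0   3   4  |    4 ]
[  0  0   0   4  |   16 ]
Back-substitution:
t = (16) / 4 = 4
w = (4 - (4)*(4)) / 3 = -4
v = (-28 - (-4)*(4)) / 6 = -2
u = (10 - (5)*(-2) - (-2)*(-4) - (4)*(4)) / -2 = 2

(2, -2, -4, 4)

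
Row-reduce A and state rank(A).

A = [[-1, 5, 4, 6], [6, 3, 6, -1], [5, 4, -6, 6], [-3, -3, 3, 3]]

Row reduction:
R2 <- R2 - (-6)*R1:  [  0  33  30  35 ]
R3 <- R3 - (-5)*R1:  [  0  29  14  36 ]
R4 <- R4 - (3)*R1:  [   0  -18   -9  -15 ]
R3 <- R3 - (29/33)*R2:  [       0        0  -136/11   173/33 ]
R4 <- R4 - (-6/11)*R2:  [     0      0  81/11  45/11 ]
R4 <- R4 - (-81/136)*R3:  [       0        0        0  981/136 ]
Row echelon form:
[ -1   5        4        6 ]
[  0  33       30       35 ]
[  0   0  -136/11   173/33 ]
[  0   0        0  981/136 ]
Nonzero rows / pivot columns: 4

rank(A) = 4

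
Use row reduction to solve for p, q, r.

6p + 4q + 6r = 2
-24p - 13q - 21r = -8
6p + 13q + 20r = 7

(0, -1, 1)

Forward elimination on [A|b]:
R2 <- R2 - (-4)*R1:  [ 0  3  3  0 ]
R3 <- R3 - (1)*R1:  [  0   9  14   5 ]
R3 <- R3 - (3)*R2:  [ 0  0  5  5 ]
Row echelon form:
[ 6  4  6  |  2 ]
[ 0  3  3  |  0 ]
[ 0  0  5  |  5 ]
Back-substitution:
r = (5) / 5 = 1
q = (0 - (3)*(1)) / 3 = -1
p = (2 - (4)*(-1) - (6)*(1)) / 6 = 0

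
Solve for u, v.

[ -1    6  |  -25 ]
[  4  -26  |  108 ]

Forward elimination on [A|b]:
R2 <- R2 - (-4)*R1:  [  0  -2   8 ]
Row echelon form:
[ -1   6  |  -25 ]
[  0  -2  |    8 ]
Back-substitution:
v = (8) / -2 = -4
u = (-25 - (6)*(-4)) / -1 = 1

(1, -4)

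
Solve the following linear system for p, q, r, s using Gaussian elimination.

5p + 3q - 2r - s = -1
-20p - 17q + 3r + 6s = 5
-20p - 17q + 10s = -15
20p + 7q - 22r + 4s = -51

(4, -5, 4, -2)

Forward elimination on [A|b]:
R2 <- R2 - (-4)*R1:  [  0  -5  -5   2   1 ]
R3 <- R3 - (-4)*R1:  [   0   -5   -8    6  -19 ]
R4 <- R4 - (4)*R1:  [   0   -5  -14    8  -47 ]
R3 <- R3 - (1)*R2:  [   0    0   -3    4  -20 ]
R4 <- R4 - (1)*R2:  [   0    0   -9    6  -48 ]
R4 <- R4 - (3)*R3:  [  0   0   0  -6  12 ]
Row echelon form:
[ 5   3  -2  -1  |   -1 ]
[ 0  -5  -5   2  |    1 ]
[ 0   0  -3   4  |  -20 ]
[ 0   0   0  -6  |   12 ]
Back-substitution:
s = (12) / -6 = -2
r = (-20 - (4)*(-2)) / -3 = 4
q = (1 - (-5)*(4) - (2)*(-2)) / -5 = -5
p = (-1 - (3)*(-5) - (-2)*(4) - (-1)*(-2)) / 5 = 4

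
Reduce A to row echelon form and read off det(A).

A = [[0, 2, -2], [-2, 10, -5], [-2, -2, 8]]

det(A) = 4

Forward elimination:
R1 <-> R2   (pivot in column 1 was zero)
[ -2  10  -5 ]
[  0   2  -2 ]
[ -2  -2   8 ]
R3 <- R3 - (1)*R1:  [   0  -12   13 ]
R3 <- R3 - (-6)*R2:  [ 0  0  1 ]
Upper-triangular form:
[ -2  10  -5 ]
[  0   2  -2 ]
[  0   0   1 ]
det(A) = (-1)^1 * (-2) * (2) * (1) = 4  (1 row swap -> sign -1)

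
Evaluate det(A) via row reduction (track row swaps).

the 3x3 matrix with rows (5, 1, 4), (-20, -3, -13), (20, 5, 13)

det(A) = -30

Forward elimination:
R2 <- R2 - (-4)*R1:  [ 0  1  3 ]
R3 <- R3 - (4)*R1:  [  0   1  -3 ]
R3 <- R3 - (1)*R2:  [  0   0  -6 ]
Upper-triangular form:
[ 5  1   4 ]
[ 0  1   3 ]
[ 0  0  -6 ]
det(A) = (-1)^0 * (5) * (1) * (-6) = -30  (0 row swaps -> sign +1)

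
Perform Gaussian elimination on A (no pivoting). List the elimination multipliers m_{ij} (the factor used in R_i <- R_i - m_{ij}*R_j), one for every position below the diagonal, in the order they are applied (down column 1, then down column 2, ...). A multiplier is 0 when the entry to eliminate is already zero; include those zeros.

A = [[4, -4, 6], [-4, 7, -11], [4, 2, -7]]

multipliers: -1, 1, 2

Forward elimination:
R2 <- R2 - (-1)*R1:  [  0   3  -5 ]
R3 <- R3 - (1)*R1:  [   0    6  -13 ]
R3 <- R3 - (2)*R2:  [  0   0  -3 ]
Multipliers (in order of application): m_{21} = -1, m_{31} = 1, m_{32} = 2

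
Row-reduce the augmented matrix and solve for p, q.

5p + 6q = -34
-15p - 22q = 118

Forward elimination on [A|b]:
R2 <- R2 - (-3)*R1:  [  0  -4  16 ]
Row echelon form:
[ 5   6  |  -34 ]
[ 0  -4  |   16 ]
Back-substitution:
q = (16) / -4 = -4
p = (-34 - (6)*(-4)) / 5 = -2

(-2, -4)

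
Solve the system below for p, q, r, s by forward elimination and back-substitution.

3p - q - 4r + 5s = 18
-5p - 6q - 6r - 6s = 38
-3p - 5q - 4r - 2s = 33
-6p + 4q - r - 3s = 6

Forward elimination on [A|b]:
R2 <- R2 - (-5/3)*R1:  [     0  -23/3  -38/3    7/3     68 ]
R3 <- R3 - (-1)*R1:  [  0  -6  -8   3  51 ]
R4 <- R4 - (-2)*R1:  [  0   2  -9   7  42 ]
R3 <- R3 - (18/23)*R2:  [      0       0   44/23   27/23  -51/23 ]
R4 <- R4 - (-6/23)*R2:  [       0        0  -283/23   175/23  1374/23 ]
R4 <- R4 - (-283/44)*R3:  [       0        0        0   667/44  2001/44 ]
Row echelon form:
[ 3     -1     -4       5  |       18 ]
[ 0  -23/3  -38/3     7/3  |       68 ]
[ 0      0  44/23   27/23  |   -51/23 ]
[ 0      0      0  667/44  |  2001/44 ]
Back-substitution:
s = (2001/44) / (667/44) = 3
r = (-51/23 - (27/23)*(3)) / (44/23) = -3
q = (68 - (-38/3)*(-3) - (7/3)*(3)) / (-23/3) = -3
p = (18 - (-1)*(-3) - (-4)*(-3) - (5)*(3)) / 3 = -4

(-4, -3, -3, 3)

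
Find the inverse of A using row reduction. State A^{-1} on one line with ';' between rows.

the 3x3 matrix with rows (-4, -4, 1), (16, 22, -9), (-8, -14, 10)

Gauss-Jordan on [A | I]:
R1 <- (1/-4)*R1:  [    1     1  -1/4  |  -1/4     0     0 ]
R2 <- R2 - (16)*R1:  [  0   6  -5  |   4   1   0 ]
R3 <- R3 - (-8)*R1:  [  0  -6   8  |  -2   0   1 ]
R2 <- (1/6)*R2:  [    0     1  -5/6  |   2/3   1/6     0 ]
R1 <- R1 - (1)*R2:  [      1       0    7/12  |  -11/12    -1/6       0 ]
R3 <- R3 - (-6)*R2:  [ 0  0  3  |  2  1  1 ]
R3 <- (1/3)*R3:  [   0    0    1  |  2/3  1/3  1/3 ]
R1 <- R1 - (7/12)*R3:  [      1       0       0  |  -47/36  -13/36   -7/36 ]
R2 <- R2 - (-5/6)*R3:  [    0     1     0  |  11/9   4/9  5/18 ]
Right block of [I | A^{-1}] is the inverse:
[ -47/36  -13/36  -7/36 ]
[   11/9     4/9   5/18 ]
[    2/3     1/3    1/3 ]

inverse = [-47/36 -13/36 -7/36; 11/9 4/9 5/18; 2/3 1/3 1/3]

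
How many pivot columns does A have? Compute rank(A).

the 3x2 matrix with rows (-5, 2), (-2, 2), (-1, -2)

rank(A) = 2

Row reduction:
R2 <- R2 - (2/5)*R1:  [   0  6/5 ]
R3 <- R3 - (1/5)*R1:  [     0  -12/5 ]
R3 <- R3 - (-2)*R2:  [ 0  0 ]
Row echelon form:
[ -5    2 ]
[  0  6/5 ]
[  0    0 ]
Nonzero rows / pivot columns: 2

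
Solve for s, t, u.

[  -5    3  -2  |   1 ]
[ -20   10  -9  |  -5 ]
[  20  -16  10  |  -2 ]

(-1, 2, 5)

Forward elimination on [A|b]:
R2 <- R2 - (4)*R1:  [  0  -2  -1  -9 ]
R3 <- R3 - (-4)*R1:  [  0  -4   2   2 ]
R3 <- R3 - (2)*R2:  [  0   0   4  20 ]
Row echelon form:
[ -5   3  -2  |   1 ]
[  0  -2  -1  |  -9 ]
[  0   0   4  |  20 ]
Back-substitution:
u = (20) / 4 = 5
t = (-9 - (-1)*(5)) / -2 = 2
s = (1 - (3)*(2) - (-2)*(5)) / -5 = -1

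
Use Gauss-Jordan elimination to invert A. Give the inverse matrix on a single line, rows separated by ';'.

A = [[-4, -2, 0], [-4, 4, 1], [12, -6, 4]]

inverse = [-11/72 -1/18 1/72; -7/36 1/9 -1/36; 1/6 1/3 1/6]

Gauss-Jordan on [A | I]:
R1 <- (1/-4)*R1:  [    1   1/2     0  |  -1/4     0     0 ]
R2 <- R2 - (-4)*R1:  [  0   6   1  |  -1   1   0 ]
R3 <- R3 - (12)*R1:  [   0  -12    4  |    3    0    1 ]
R2 <- (1/6)*R2:  [    0     1   1/6  |  -1/6   1/6     0 ]
R1 <- R1 - (1/2)*R2:  [     1      0  -1/12  |   -1/6  -1/12      0 ]
R3 <- R3 - (-12)*R2:  [ 0  0  6  |  1  2  1 ]
R3 <- (1/6)*R3:  [   0    0    1  |  1/6  1/3  1/6 ]
R1 <- R1 - (-1/12)*R3:  [      1       0       0  |  -11/72   -1/18    1/72 ]
R2 <- R2 - (1/6)*R3:  [     0      1      0  |  -7/36    1/9  -1/36 ]
Right block of [I | A^{-1}] is the inverse:
[ -11/72  -1/18   1/72 ]
[  -7/36    1/9  -1/36 ]
[    1/6    1/3    1/6 ]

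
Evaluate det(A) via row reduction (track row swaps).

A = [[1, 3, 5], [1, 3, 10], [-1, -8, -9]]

Forward elimination:
R2 <- R2 - (1)*R1:  [ 0  0  5 ]
R3 <- R3 - (-1)*R1:  [  0  -5  -4 ]
R2 <-> R3   (pivot in column 2 was zero)
[ 1   3   5 ]
[ 0  -5  -4 ]
[ 0   0   5 ]
Upper-triangular form:
[ 1   3   5 ]
[ 0  -5  -4 ]
[ 0   0   5 ]
det(A) = (-1)^1 * (1) * (-5) * (5) = 25  (1 row swap -> sign -1)

det(A) = 25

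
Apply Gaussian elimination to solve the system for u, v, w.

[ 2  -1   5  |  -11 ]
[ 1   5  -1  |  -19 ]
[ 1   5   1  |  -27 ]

Forward elimination on [A|b]:
R2 <- R2 - (1/2)*R1:  [     0   11/2   -7/2  -27/2 ]
R3 <- R3 - (1/2)*R1:  [     0   11/2   -3/2  -43/2 ]
R3 <- R3 - (1)*R2:  [  0   0   2  -8 ]
Row echelon form:
[ 2    -1     5  |    -11 ]
[ 0  11/2  -7/2  |  -27/2 ]
[ 0     0     2  |     -8 ]
Back-substitution:
w = (-8) / 2 = -4
v = (-27/2 - (-7/2)*(-4)) / (11/2) = -5
u = (-11 - (-1)*(-5) - (5)*(-4)) / 2 = 2

(2, -5, -4)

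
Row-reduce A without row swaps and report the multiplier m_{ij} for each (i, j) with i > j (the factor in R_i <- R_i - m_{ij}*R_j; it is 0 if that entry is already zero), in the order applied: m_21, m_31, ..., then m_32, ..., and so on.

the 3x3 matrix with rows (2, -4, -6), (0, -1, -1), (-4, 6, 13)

multipliers: 0, -2, 2

Forward elimination:
R2: entry in column 1 is already 0 -> m_{21} = 0 (no row operation needed)
R3 <- R3 - (-2)*R1:  [  0  -2   1 ]
R3 <- R3 - (2)*R2:  [ 0  0  3 ]
Multipliers (in order of application): m_{21} = 0, m_{31} = -2, m_{32} = 2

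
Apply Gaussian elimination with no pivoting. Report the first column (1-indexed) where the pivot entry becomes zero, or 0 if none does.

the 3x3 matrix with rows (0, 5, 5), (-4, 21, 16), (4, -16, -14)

first zero-pivot column = 1

Naive forward elimination:
Pivot entry (1,1) is zero but row 2 has -4 in column 1 -> naive elimination stops; a row interchange (e.g. R1 <-> R2) would be required here.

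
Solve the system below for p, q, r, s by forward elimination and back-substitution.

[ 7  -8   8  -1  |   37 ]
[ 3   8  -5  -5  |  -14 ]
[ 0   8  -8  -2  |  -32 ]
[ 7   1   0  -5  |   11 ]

(-1, -2, 3, -4)

Forward elimination on [A|b]:
R2 <- R2 - (3/7)*R1:  [      0    80/7   -59/7   -32/7  -209/7 ]
R4 <- R4 - (1)*R1:  [   0    9   -8   -4  -26 ]
R3 <- R3 - (7/10)*R2:  [       0        0   -21/10      6/5  -111/10 ]
R4 <- R4 - (63/80)*R2:  [       0        0  -109/80     -2/5  -199/80 ]
R4 <- R4 - (109/168)*R3:  [      0       0       0  -33/28    33/7 ]
Row echelon form:
[ 7    -8       8      -1  |       37 ]
[ 0  80/7   -59/7   -32/7  |   -209/7 ]
[ 0     0  -21/10     6/5  |  -111/10 ]
[ 0     0       0  -33/28  |     33/7 ]
Back-substitution:
s = (33/7) / (-33/28) = -4
r = (-111/10 - (6/5)*(-4)) / (-21/10) = 3
q = (-209/7 - (-59/7)*(3) - (-32/7)*(-4)) / (80/7) = -2
p = (37 - (-8)*(-2) - (8)*(3) - (-1)*(-4)) / 7 = -1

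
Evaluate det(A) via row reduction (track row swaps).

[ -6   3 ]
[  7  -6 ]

det(A) = 15

Forward elimination:
R2 <- R2 - (-7/6)*R1:  [    0  -5/2 ]
Upper-triangular form:
[ -6     3 ]
[  0  -5/2 ]
det(A) = (-1)^0 * (-6) * (-5/2) = 15  (0 row swaps -> sign +1)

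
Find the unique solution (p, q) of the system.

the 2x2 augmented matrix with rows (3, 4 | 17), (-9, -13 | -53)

(3, 2)

Forward elimination on [A|b]:
R2 <- R2 - (-3)*R1:  [  0  -1  -2 ]
Row echelon form:
[ 3   4  |  17 ]
[ 0  -1  |  -2 ]
Back-substitution:
q = (-2) / -1 = 2
p = (17 - (4)*(2)) / 3 = 3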